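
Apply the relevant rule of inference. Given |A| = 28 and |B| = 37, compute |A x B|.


The Cartesian product A x B contains all ordered pairs (a, b).
|A x B| = |A| * |B| = 28 * 37 = 1036

1036


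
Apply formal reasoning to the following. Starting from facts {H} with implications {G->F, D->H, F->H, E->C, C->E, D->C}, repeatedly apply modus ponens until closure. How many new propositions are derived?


Initial facts: {H}
Apply modus ponens to closure:
  (no implication fires)
Final known: {H}
New propositions: {(none)}
Count = 0

0


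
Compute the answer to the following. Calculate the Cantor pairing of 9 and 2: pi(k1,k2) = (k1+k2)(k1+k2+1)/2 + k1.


k1 + k2 = 11
(k1+k2)(k1+k2+1)/2 = 11 * 12 / 2 = 66
pi = 66 + 9 = 75

75


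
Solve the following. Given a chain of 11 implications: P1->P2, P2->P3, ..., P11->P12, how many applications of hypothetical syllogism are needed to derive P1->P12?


With 11 implications in a chain connecting 12 propositions:
P1->P2, P2->P3, ..., P11->P12
Steps needed = (number of implications) - 1 = 11 - 1 = 10

10


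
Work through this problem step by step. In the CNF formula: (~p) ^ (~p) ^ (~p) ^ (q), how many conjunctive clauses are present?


A CNF formula is a conjunction of clauses.
Clauses are separated by ^.
Counting the conjuncts: 4 clauses.

4


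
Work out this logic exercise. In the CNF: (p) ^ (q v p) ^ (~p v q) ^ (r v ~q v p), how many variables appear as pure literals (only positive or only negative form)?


Check each variable for pure literal status:
p: mixed (not pure)
q: mixed (not pure)
r: pure positive
Pure literal count = 1

1


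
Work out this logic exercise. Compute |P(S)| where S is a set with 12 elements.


The power set of a set with n elements has 2^n elements.
|P(S)| = 2^12 = 4096

4096


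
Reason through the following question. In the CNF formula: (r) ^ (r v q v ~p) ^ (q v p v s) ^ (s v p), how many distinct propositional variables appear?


Identify each variable that appears in the formula.
Variables found: p, q, r, s
Count = 4

4


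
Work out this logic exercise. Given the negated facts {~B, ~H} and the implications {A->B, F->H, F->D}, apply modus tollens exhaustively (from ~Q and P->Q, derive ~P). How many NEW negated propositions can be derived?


Initial negated facts: {~B, ~H}
Apply modus tollens to closure:
  ~B and A->B  =>  ~A
  ~H and F->H  =>  ~F
Final negated: {~A, ~B, ~F, ~H}
New negations: {~A, ~F}
Count = 2

2


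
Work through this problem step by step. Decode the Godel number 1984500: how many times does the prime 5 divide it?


Factorize 1984500 by dividing by 5 repeatedly.
Division steps: 5 divides 1984500 exactly 3 time(s).
Exponent of 5 = 3

3


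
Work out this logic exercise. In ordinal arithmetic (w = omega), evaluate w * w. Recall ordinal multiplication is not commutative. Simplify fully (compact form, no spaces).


Compute w * w.
Ordinal * is associative and left-distributive over +, but NOT commutative; for finite n>1, n*w = w but w*n stays w*n.
w * w = w^2 by definition.
Result = w^2

w^2


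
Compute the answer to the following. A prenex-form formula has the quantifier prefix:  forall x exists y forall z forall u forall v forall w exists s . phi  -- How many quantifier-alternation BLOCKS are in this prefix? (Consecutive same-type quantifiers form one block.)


Quantifier-type sequence: A E A A A A E  (A=forall, E=exists)
Group into maximal same-type runs:
  Ax1 | Ex1 | Ax4 | Ex1
Number of blocks = 4

4


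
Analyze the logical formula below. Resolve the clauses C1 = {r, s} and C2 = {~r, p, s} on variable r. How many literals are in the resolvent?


Remove r from C1 and ~r from C2.
C1 remainder: {s}
C2 remainder: {p, s}
Union (resolvent): {p, s}
Resolvent has 2 literal(s).

2


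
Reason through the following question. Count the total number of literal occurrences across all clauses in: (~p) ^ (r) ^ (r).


Counting literals in each clause:
Clause 1: 1 literal(s)
Clause 2: 1 literal(s)
Clause 3: 1 literal(s)
Total = 3

3


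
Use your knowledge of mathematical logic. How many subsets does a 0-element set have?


The power set of a set with n elements has 2^n elements.
|P(S)| = 2^0 = 1

1


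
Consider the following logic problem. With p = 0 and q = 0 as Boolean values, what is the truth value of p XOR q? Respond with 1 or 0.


p = 0, q = 0
Operation: p XOR q
Evaluate: 0 XOR 0 = 0

0


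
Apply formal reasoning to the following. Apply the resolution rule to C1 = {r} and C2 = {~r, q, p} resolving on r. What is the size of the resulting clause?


Remove r from C1 and ~r from C2.
C1 remainder: {}
C2 remainder: {q, p}
Union (resolvent): {p, q}
Resolvent has 2 literal(s).

2


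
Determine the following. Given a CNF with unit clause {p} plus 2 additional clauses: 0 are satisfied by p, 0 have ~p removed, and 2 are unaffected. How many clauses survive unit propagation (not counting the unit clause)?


Satisfied (removed): 0
Shortened (remain): 0
Unchanged (remain): 2
Remaining = 0 + 2 = 2

2


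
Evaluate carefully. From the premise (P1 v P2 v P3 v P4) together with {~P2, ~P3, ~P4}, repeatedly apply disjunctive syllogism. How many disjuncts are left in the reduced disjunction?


Original disjuncts (4): P1, P2, P3, P4
Negated (eliminate): ~P2, ~P3, ~P4
Remaining disjuncts: P1
Count = 4 - 3 = 1

1


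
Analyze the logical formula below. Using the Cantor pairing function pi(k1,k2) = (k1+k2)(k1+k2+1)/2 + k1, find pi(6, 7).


k1 + k2 = 13
(k1+k2)(k1+k2+1)/2 = 13 * 14 / 2 = 91
pi = 91 + 6 = 97

97


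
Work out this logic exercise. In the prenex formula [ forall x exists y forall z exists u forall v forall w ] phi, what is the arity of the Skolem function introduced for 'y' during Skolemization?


Quantifier prefix: forall x exists y forall z exists u forall v forall w
'y' is existentially quantified at position 2.
Universal variables preceding it: x
Skolem function arity = 1

1


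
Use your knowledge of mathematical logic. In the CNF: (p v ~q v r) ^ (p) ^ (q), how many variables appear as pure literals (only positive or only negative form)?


Check each variable for pure literal status:
p: pure positive
q: mixed (not pure)
r: pure positive
Pure literal count = 2

2


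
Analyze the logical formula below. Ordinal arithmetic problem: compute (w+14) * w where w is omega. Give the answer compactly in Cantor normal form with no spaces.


Compute (w+14) * w.
Ordinal * is associative and left-distributive over +, but NOT commutative; for finite n>1, n*w = w but w*n stays w*n.
(w+14) * w = sup{(w+14)*k : k<w} = sup{w*k+14} = w^2 (the +14 tail is absorbed in the limit).
Result = w^2

w^2


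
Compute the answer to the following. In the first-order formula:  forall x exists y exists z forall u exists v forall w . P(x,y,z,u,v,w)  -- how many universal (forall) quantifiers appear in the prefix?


Quantifier prefix: forall x exists y exists z forall u exists v forall w
Mark each quantifier type:
  U E E U E U
Universal count = 3, Existential count = 3
Asked for universal (forall) quantifiers: 3

3


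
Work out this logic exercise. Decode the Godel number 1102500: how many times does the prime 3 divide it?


Factorize 1102500 by dividing by 3 repeatedly.
Division steps: 3 divides 1102500 exactly 2 time(s).
Exponent of 3 = 2

2


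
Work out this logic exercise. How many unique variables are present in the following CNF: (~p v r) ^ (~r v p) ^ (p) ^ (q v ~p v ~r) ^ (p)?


Identify each variable that appears in the formula.
Variables found: p, q, r
Count = 3

3


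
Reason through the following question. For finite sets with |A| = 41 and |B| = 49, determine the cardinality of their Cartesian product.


The Cartesian product A x B contains all ordered pairs (a, b).
|A x B| = |A| * |B| = 41 * 49 = 2009

2009


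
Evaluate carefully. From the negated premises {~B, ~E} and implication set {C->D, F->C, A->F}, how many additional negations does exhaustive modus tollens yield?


Initial negated facts: {~B, ~E}
Apply modus tollens to closure:
  (no implication fires)
Final negated: {~B, ~E}
New negations: {(none)}
Count = 0

0


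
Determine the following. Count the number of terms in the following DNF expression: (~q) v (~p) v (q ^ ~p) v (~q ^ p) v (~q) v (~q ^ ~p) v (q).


A DNF formula is a disjunction of terms (conjunctions).
Terms are separated by v.
Counting the disjuncts: 7 terms.

7


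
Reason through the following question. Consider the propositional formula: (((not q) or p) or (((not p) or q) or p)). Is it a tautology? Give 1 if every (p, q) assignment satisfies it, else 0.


Check all 4 assignments:
p=0, q=0: 1
p=0, q=1: 1
p=1, q=0: 1
p=1, q=1: 1
Satisfying count = 4/4.
Tautology iff count = 4: yes.

1


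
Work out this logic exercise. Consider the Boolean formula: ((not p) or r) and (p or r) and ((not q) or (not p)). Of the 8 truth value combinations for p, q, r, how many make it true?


Evaluate all 8 assignments for p, q, r:
p=0, q=0, r=0: 0
p=0, q=0, r=1: 1
p=0, q=1, r=0: 0
p=0, q=1, r=1: 1
p=1, q=0, r=0: 0
p=1, q=0, r=1: 1
p=1, q=1, r=0: 0
p=1, q=1, r=1: 0
Satisfying count = 3

3


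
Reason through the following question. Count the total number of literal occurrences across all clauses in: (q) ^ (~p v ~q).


Counting literals in each clause:
Clause 1: 1 literal(s)
Clause 2: 2 literal(s)
Total = 3

3


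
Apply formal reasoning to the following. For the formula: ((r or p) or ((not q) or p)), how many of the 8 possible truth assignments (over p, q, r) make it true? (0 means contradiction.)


Check all 8 assignments:
p=0, q=0, r=0: 1
p=0, q=0, r=1: 1
p=0, q=1, r=0: 0
p=0, q=1, r=1: 1
p=1, q=0, r=0: 1
p=1, q=0, r=1: 1
p=1, q=1, r=0: 1
p=1, q=1, r=1: 1
Count of True = 7

7


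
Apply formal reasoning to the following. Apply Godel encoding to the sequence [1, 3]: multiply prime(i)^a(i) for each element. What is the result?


Encode each element as an exponent of the corresponding prime:
  2^1 = 2
  3^3 = 27
Product = 2 * 27 = 54

54


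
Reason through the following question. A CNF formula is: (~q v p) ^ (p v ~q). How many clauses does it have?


A CNF formula is a conjunction of clauses.
Clauses are separated by ^.
Counting the conjuncts: 2 clauses.

2


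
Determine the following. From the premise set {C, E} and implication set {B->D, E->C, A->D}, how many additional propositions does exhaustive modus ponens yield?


Initial facts: {C, E}
Apply modus ponens to closure:
  (no implication fires)
Final known: {C, E}
New propositions: {(none)}
Count = 0

0


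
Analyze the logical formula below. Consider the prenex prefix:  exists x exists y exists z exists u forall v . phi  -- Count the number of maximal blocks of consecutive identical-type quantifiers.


Quantifier-type sequence: E E E E A  (A=forall, E=exists)
Group into maximal same-type runs:
  Ex4 | Ax1
Number of blocks = 2

2


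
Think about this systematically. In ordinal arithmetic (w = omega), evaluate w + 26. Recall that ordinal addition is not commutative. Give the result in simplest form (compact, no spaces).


Compute w + 26.
Ordinal + is associative but NOT commutative; for finite n>0, n + w = w but w + n stays w+n.
w + 26 is already in normal form (a successor ordinal beyond w).
Result = w+26

w+26


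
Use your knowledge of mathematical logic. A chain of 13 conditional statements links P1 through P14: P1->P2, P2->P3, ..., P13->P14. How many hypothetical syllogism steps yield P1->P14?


With 13 implications in a chain connecting 14 propositions:
P1->P2, P2->P3, ..., P13->P14
Steps needed = (number of implications) - 1 = 13 - 1 = 12

12


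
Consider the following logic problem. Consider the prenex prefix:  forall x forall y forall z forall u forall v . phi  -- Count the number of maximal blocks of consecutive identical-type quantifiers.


Quantifier-type sequence: A A A A A  (A=forall, E=exists)
Group into maximal same-type runs:
  Ax5
Number of blocks = 1

1


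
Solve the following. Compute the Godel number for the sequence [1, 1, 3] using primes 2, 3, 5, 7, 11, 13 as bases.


Encode each element as an exponent of the corresponding prime:
  2^1 = 2
  3^1 = 3
  5^3 = 125
Product = 2 * 3 * 125 = 750

750


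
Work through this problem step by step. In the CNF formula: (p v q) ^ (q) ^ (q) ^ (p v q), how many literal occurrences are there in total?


Counting literals in each clause:
Clause 1: 2 literal(s)
Clause 2: 1 literal(s)
Clause 3: 1 literal(s)
Clause 4: 2 literal(s)
Total = 6

6


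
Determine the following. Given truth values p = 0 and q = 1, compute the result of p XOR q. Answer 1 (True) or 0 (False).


p = 0, q = 1
Operation: p XOR q
Evaluate: 0 XOR 1 = 1

1


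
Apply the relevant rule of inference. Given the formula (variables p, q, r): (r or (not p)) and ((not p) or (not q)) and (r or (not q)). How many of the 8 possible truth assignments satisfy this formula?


Evaluate all 8 assignments for p, q, r:
p=0, q=0, r=0: 1
p=0, q=0, r=1: 1
p=0, q=1, r=0: 0
p=0, q=1, r=1: 1
p=1, q=0, r=0: 0
p=1, q=0, r=1: 1
p=1, q=1, r=0: 0
p=1, q=1, r=1: 0
Satisfying count = 4

4


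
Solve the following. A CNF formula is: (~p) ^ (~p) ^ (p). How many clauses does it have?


A CNF formula is a conjunction of clauses.
Clauses are separated by ^.
Counting the conjuncts: 3 clauses.

3


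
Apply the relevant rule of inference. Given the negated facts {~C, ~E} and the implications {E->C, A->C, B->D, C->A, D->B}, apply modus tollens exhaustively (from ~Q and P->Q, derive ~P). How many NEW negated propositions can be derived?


Initial negated facts: {~C, ~E}
Apply modus tollens to closure:
  ~C and A->C  =>  ~A
Final negated: {~A, ~C, ~E}
New negations: {~A}
Count = 1

1


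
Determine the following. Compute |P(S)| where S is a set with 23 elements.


The power set of a set with n elements has 2^n elements.
|P(S)| = 2^23 = 8388608

8388608


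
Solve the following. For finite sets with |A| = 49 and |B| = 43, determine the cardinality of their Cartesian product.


The Cartesian product A x B contains all ordered pairs (a, b).
|A x B| = |A| * |B| = 49 * 43 = 2107

2107


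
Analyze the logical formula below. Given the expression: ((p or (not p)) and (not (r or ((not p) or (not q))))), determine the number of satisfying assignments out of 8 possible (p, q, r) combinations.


Check all 8 assignments:
p=0, q=0, r=0: 0
p=0, q=0, r=1: 0
p=0, q=1, r=0: 0
p=0, q=1, r=1: 0
p=1, q=0, r=0: 0
p=1, q=0, r=1: 0
p=1, q=1, r=0: 1
p=1, q=1, r=1: 0
Count of True = 1

1


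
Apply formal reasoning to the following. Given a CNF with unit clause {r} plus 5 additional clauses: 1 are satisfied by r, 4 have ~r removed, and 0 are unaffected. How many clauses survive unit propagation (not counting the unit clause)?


Satisfied (removed): 1
Shortened (remain): 4
Unchanged (remain): 0
Remaining = 4 + 0 = 4

4


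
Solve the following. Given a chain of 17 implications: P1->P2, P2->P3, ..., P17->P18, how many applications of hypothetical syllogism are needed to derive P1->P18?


With 17 implications in a chain connecting 18 propositions:
P1->P2, P2->P3, ..., P17->P18
Steps needed = (number of implications) - 1 = 17 - 1 = 16

16


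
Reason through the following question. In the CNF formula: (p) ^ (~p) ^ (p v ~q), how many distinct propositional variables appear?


Identify each variable that appears in the formula.
Variables found: p, q
Count = 2

2


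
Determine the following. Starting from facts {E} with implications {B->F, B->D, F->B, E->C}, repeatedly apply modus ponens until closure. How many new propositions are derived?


Initial facts: {E}
Apply modus ponens to closure:
  E and E->C  =>  C
Final known: {C, E}
New propositions: {C}
Count = 1

1


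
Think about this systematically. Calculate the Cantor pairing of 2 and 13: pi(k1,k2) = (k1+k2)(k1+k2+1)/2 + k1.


k1 + k2 = 15
(k1+k2)(k1+k2+1)/2 = 15 * 16 / 2 = 120
pi = 120 + 2 = 122

122


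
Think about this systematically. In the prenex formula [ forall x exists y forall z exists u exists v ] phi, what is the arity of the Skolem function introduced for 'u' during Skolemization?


Quantifier prefix: forall x exists y forall z exists u exists v
'u' is existentially quantified at position 4.
Universal variables preceding it: x, z
Skolem function arity = 2

2


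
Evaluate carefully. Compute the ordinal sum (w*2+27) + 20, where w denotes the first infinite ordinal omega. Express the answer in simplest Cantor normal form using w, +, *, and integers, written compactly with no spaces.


Compute (w*2+27) + 20.
Ordinal + is associative but NOT commutative; for finite n>0, n + w = w but w + n stays w+n.
By associativity: (w*2+27) + 20 = w*2 + (27+20) = w*2+47.
Result = w*2+47

w*2+47


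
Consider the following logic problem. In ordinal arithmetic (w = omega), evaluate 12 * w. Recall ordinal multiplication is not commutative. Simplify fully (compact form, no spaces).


Compute 12 * w.
Ordinal * is associative and left-distributive over +, but NOT commutative; for finite n>1, n*w = w but w*n stays w*n.
For finite n>0, n * w = sup{n*k : k<w} = w. So 12 * w = w.
Result = w

w


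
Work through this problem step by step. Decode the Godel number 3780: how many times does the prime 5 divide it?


Factorize 3780 by dividing by 5 repeatedly.
Division steps: 5 divides 3780 exactly 1 time(s).
Exponent of 5 = 1

1


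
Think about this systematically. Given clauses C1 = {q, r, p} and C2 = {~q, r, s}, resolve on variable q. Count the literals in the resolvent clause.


Remove q from C1 and ~q from C2.
C1 remainder: {r, p}
C2 remainder: {r, s}
Union (resolvent): {p, r, s}
Resolvent has 3 literal(s).

3


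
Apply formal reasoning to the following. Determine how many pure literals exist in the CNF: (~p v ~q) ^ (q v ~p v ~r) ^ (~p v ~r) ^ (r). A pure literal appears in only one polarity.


Check each variable for pure literal status:
p: pure negative
q: mixed (not pure)
r: mixed (not pure)
Pure literal count = 1

1


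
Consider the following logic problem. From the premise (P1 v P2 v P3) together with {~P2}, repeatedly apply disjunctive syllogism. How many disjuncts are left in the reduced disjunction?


Original disjuncts (3): P1, P2, P3
Negated (eliminate): ~P2
Remaining disjuncts: P1, P3
Count = 3 - 1 = 2

2


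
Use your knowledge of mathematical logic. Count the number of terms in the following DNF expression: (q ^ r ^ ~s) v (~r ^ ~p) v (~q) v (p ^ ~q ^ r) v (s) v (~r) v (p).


A DNF formula is a disjunction of terms (conjunctions).
Terms are separated by v.
Counting the disjuncts: 7 terms.

7


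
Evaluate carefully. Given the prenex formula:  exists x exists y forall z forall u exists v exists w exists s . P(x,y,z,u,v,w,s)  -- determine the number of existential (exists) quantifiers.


Quantifier prefix: exists x exists y forall z forall u exists v exists w exists s
Mark each quantifier type:
  E E U U E E E
Universal count = 2, Existential count = 5
Asked for existential (exists) quantifiers: 5

5


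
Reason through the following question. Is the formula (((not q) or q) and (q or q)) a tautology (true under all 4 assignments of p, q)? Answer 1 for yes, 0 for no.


Check all 4 assignments:
p=0, q=0: 0
p=0, q=1: 1
p=1, q=0: 0
p=1, q=1: 1
Satisfying count = 2/4.
Tautology iff count = 4: no.

0


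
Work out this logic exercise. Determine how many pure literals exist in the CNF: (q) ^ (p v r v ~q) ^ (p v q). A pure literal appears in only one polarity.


Check each variable for pure literal status:
p: pure positive
q: mixed (not pure)
r: pure positive
Pure literal count = 2

2


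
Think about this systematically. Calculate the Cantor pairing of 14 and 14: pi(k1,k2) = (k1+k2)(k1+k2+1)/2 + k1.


k1 + k2 = 28
(k1+k2)(k1+k2+1)/2 = 28 * 29 / 2 = 406
pi = 406 + 14 = 420

420


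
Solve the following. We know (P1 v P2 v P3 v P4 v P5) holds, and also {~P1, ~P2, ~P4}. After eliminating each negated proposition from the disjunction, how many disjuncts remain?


Original disjuncts (5): P1, P2, P3, P4, P5
Negated (eliminate): ~P1, ~P2, ~P4
Remaining disjuncts: P3, P5
Count = 5 - 3 = 2

2


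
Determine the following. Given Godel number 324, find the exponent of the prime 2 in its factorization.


Factorize 324 by dividing by 2 repeatedly.
Division steps: 2 divides 324 exactly 2 time(s).
Exponent of 2 = 2

2


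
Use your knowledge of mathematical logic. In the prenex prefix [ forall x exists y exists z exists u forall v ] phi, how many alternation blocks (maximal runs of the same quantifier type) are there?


Quantifier-type sequence: A E E E A  (A=forall, E=exists)
Group into maximal same-type runs:
  Ax1 | Ex3 | Ax1
Number of blocks = 3

3


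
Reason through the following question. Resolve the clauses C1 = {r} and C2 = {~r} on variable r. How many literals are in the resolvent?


Remove r from C1 and ~r from C2.
C1 remainder: {}
C2 remainder: {}
Union (resolvent): {} (empty clause)
Resolvent has 0 literal(s).

0


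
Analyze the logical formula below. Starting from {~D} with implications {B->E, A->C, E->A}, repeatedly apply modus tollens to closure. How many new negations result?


Initial negated facts: {~D}
Apply modus tollens to closure:
  (no implication fires)
Final negated: {~D}
New negations: {(none)}
Count = 0

0


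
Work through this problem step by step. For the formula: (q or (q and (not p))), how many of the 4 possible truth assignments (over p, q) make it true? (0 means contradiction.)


Check all 4 assignments:
p=0, q=0: 0
p=0, q=1: 1
p=1, q=0: 0
p=1, q=1: 1
Count of True = 2

2


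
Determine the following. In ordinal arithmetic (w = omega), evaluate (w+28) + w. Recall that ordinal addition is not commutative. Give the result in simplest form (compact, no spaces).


Compute (w+28) + w.
Ordinal + is associative but NOT commutative; for finite n>0, n + w = w but w + n stays w+n.
(w+28) + w = w + (28+w) = w + w = w*2 (the finite tail 28 is absorbed by the right w).
Result = w*2

w*2


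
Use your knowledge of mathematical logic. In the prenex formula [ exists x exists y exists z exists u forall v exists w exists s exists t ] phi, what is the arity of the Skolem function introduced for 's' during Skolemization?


Quantifier prefix: exists x exists y exists z exists u forall v exists w exists s exists t
's' is existentially quantified at position 7.
Universal variables preceding it: v
Skolem function arity = 1

1


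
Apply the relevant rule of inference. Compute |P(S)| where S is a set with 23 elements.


The power set of a set with n elements has 2^n elements.
|P(S)| = 2^23 = 8388608

8388608


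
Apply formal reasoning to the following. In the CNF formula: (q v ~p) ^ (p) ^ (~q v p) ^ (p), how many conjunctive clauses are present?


A CNF formula is a conjunction of clauses.
Clauses are separated by ^.
Counting the conjuncts: 4 clauses.

4


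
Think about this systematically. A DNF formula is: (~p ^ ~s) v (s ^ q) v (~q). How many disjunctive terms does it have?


A DNF formula is a disjunction of terms (conjunctions).
Terms are separated by v.
Counting the disjuncts: 3 terms.

3


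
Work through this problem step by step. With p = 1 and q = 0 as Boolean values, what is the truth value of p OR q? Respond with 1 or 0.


p = 1, q = 0
Operation: p OR q
Evaluate: 1 OR 0 = 1

1


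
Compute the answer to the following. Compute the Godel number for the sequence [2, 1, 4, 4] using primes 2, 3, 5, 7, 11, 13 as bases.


Encode each element as an exponent of the corresponding prime:
  2^2 = 4
  3^1 = 3
  5^4 = 625
  7^4 = 2401
Product = 4 * 3 * 625 * 2401 = 18007500

18007500


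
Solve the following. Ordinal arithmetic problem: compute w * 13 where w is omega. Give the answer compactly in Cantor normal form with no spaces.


Compute w * 13.
Ordinal * is associative and left-distributive over +, but NOT commutative; for finite n>1, n*w = w but w*n stays w*n.
w * 13 means 13 copies of w concatenated: w*13.
Result = w*13

w*13


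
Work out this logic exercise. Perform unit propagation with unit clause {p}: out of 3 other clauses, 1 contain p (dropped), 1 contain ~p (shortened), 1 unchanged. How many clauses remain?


Satisfied (removed): 1
Shortened (remain): 1
Unchanged (remain): 1
Remaining = 1 + 1 = 2

2


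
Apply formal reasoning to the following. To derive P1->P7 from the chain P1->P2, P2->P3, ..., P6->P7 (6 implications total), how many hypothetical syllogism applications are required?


With 6 implications in a chain connecting 7 propositions:
P1->P2, P2->P3, ..., P6->P7
Steps needed = (number of implications) - 1 = 6 - 1 = 5

5


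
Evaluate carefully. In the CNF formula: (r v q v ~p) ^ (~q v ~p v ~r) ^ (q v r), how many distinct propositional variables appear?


Identify each variable that appears in the formula.
Variables found: p, q, r
Count = 3

3


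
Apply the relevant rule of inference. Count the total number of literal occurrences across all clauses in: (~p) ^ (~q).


Counting literals in each clause:
Clause 1: 1 literal(s)
Clause 2: 1 literal(s)
Total = 2

2


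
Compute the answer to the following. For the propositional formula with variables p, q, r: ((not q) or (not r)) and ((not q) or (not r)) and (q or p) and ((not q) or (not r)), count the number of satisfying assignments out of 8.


Evaluate all 8 assignments for p, q, r:
p=0, q=0, r=0: 0
p=0, q=0, r=1: 0
p=0, q=1, r=0: 1
p=0, q=1, r=1: 0
p=1, q=0, r=0: 1
p=1, q=0, r=1: 1
p=1, q=1, r=0: 1
p=1, q=1, r=1: 0
Satisfying count = 4

4


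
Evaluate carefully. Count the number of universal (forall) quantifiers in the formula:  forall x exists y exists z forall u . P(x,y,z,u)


Quantifier prefix: forall x exists y exists z forall u
Mark each quantifier type:
  U E E U
Universal count = 2, Existential count = 2
Asked for universal (forall) quantifiers: 2

2


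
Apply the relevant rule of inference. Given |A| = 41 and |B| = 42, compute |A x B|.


The Cartesian product A x B contains all ordered pairs (a, b).
|A x B| = |A| * |B| = 41 * 42 = 1722

1722


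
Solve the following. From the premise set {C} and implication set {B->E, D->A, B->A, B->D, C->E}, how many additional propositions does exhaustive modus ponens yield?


Initial facts: {C}
Apply modus ponens to closure:
  C and C->E  =>  E
Final known: {C, E}
New propositions: {E}
Count = 1

1


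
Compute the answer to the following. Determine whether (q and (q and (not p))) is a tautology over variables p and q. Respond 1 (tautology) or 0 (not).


Check all 4 assignments:
p=0, q=0: 0
p=0, q=1: 1
p=1, q=0: 0
p=1, q=1: 0
Satisfying count = 1/4.
Tautology iff count = 4: no.

0


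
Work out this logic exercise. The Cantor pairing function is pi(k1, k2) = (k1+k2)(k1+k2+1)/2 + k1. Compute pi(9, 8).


k1 + k2 = 17
(k1+k2)(k1+k2+1)/2 = 17 * 18 / 2 = 153
pi = 153 + 9 = 162

162


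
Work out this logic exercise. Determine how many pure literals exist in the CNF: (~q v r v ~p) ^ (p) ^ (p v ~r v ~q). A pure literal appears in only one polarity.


Check each variable for pure literal status:
p: mixed (not pure)
q: pure negative
r: mixed (not pure)
Pure literal count = 1

1


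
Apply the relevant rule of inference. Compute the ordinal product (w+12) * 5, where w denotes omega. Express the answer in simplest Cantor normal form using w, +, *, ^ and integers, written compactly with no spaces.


Compute (w+12) * 5.
Ordinal * is associative and left-distributive over +, but NOT commutative; for finite n>1, n*w = w but w*n stays w*n.
(w+12) * 5 = (w+12) repeated 5 times. Each intermediate +12 is absorbed by the following w; only the last survives: w*5+12.
Result = w*5+12

w*5+12


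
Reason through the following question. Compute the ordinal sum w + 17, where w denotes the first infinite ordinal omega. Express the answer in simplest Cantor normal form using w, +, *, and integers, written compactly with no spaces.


Compute w + 17.
Ordinal + is associative but NOT commutative; for finite n>0, n + w = w but w + n stays w+n.
w + 17 is already in normal form (a successor ordinal beyond w).
Result = w+17

w+17


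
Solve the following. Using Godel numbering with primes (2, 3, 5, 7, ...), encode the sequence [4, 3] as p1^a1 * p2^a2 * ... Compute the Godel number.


Encode each element as an exponent of the corresponding prime:
  2^4 = 16
  3^3 = 27
Product = 16 * 27 = 432

432


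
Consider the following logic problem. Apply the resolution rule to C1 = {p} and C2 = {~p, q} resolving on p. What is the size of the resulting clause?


Remove p from C1 and ~p from C2.
C1 remainder: {}
C2 remainder: {q}
Union (resolvent): {q}
Resolvent has 1 literal(s).

1


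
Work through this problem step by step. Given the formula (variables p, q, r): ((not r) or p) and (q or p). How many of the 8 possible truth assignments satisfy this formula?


Evaluate all 8 assignments for p, q, r:
p=0, q=0, r=0: 0
p=0, q=0, r=1: 0
p=0, q=1, r=0: 1
p=0, q=1, r=1: 0
p=1, q=0, r=0: 1
p=1, q=0, r=1: 1
p=1, q=1, r=0: 1
p=1, q=1, r=1: 1
Satisfying count = 5

5


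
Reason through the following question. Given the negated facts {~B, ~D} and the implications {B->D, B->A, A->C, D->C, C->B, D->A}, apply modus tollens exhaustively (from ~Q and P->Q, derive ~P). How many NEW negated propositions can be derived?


Initial negated facts: {~B, ~D}
Apply modus tollens to closure:
  ~B and C->B  =>  ~C
  ~C and A->C  =>  ~A
Final negated: {~A, ~B, ~C, ~D}
New negations: {~A, ~C}
Count = 2

2


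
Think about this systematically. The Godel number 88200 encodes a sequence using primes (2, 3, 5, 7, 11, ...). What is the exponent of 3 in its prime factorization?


Factorize 88200 by dividing by 3 repeatedly.
Division steps: 3 divides 88200 exactly 2 time(s).
Exponent of 3 = 2

2


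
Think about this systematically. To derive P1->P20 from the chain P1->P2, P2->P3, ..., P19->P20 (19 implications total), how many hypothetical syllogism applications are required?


With 19 implications in a chain connecting 20 propositions:
P1->P2, P2->P3, ..., P19->P20
Steps needed = (number of implications) - 1 = 19 - 1 = 18

18


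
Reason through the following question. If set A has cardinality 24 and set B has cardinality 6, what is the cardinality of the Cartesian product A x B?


The Cartesian product A x B contains all ordered pairs (a, b).
|A x B| = |A| * |B| = 24 * 6 = 144

144


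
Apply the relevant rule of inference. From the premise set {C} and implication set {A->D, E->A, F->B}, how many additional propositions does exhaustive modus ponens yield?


Initial facts: {C}
Apply modus ponens to closure:
  (no implication fires)
Final known: {C}
New propositions: {(none)}
Count = 0

0


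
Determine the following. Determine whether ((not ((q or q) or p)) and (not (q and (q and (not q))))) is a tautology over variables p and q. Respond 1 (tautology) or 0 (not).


Check all 4 assignments:
p=0, q=0: 1
p=0, q=1: 0
p=1, q=0: 0
p=1, q=1: 0
Satisfying count = 1/4.
Tautology iff count = 4: no.

0


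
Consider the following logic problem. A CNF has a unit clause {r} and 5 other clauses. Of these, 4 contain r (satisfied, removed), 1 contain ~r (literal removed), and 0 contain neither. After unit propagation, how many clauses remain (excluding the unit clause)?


Satisfied (removed): 4
Shortened (remain): 1
Unchanged (remain): 0
Remaining = 1 + 0 = 1

1


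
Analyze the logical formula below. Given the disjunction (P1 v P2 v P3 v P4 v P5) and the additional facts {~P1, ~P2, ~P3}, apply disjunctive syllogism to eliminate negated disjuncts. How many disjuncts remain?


Original disjuncts (5): P1, P2, P3, P4, P5
Negated (eliminate): ~P1, ~P2, ~P3
Remaining disjuncts: P4, P5
Count = 5 - 3 = 2

2


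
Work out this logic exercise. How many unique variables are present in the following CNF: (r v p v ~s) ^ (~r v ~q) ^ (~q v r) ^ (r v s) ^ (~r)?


Identify each variable that appears in the formula.
Variables found: p, q, r, s
Count = 4

4


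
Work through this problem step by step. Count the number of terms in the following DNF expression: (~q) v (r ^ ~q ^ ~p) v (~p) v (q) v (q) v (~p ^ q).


A DNF formula is a disjunction of terms (conjunctions).
Terms are separated by v.
Counting the disjuncts: 6 terms.

6


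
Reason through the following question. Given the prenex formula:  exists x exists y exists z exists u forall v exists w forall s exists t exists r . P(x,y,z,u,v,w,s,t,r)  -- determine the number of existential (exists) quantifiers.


Quantifier prefix: exists x exists y exists z exists u forall v exists w forall s exists t exists r
Mark each quantifier type:
  E E E E U E U E E
Universal count = 2, Existential count = 7
Asked for existential (exists) quantifiers: 7

7


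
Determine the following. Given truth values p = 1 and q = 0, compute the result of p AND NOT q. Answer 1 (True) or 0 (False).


p = 1, q = 0
Operation: p AND NOT q
Evaluate: 1 AND NOT 0 = 1

1


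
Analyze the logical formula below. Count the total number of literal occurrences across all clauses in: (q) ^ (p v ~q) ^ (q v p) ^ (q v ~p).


Counting literals in each clause:
Clause 1: 1 literal(s)
Clause 2: 2 literal(s)
Clause 3: 2 literal(s)
Clause 4: 2 literal(s)
Total = 7

7


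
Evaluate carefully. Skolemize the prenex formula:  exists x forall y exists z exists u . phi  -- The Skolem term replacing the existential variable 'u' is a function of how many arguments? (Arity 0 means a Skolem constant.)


Quantifier prefix: exists x forall y exists z exists u
'u' is existentially quantified at position 4.
Universal variables preceding it: y
Skolem function arity = 1

1


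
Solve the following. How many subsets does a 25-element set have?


The power set of a set with n elements has 2^n elements.
|P(S)| = 2^25 = 33554432

33554432


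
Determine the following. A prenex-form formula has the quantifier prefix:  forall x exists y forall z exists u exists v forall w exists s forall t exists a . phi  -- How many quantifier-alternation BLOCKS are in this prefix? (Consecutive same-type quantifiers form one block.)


Quantifier-type sequence: A E A E E A E A E  (A=forall, E=exists)
Group into maximal same-type runs:
  Ax1 | Ex1 | Ax1 | Ex2 | Ax1 | Ex1 | Ax1 | Ex1
Number of blocks = 8

8


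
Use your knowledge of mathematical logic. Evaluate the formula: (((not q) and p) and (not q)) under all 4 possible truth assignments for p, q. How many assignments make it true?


Check all 4 assignments:
p=0, q=0: 0
p=0, q=1: 0
p=1, q=0: 1
p=1, q=1: 0
Count of True = 1

1


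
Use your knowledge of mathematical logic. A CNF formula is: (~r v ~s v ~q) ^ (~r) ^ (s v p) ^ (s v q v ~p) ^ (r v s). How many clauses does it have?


A CNF formula is a conjunction of clauses.
Clauses are separated by ^.
Counting the conjuncts: 5 clauses.

5


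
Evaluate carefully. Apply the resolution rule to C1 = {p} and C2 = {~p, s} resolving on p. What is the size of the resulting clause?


Remove p from C1 and ~p from C2.
C1 remainder: {}
C2 remainder: {s}
Union (resolvent): {s}
Resolvent has 1 literal(s).

1


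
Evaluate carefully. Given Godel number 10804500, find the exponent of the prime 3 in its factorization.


Factorize 10804500 by dividing by 3 repeatedly.
Division steps: 3 divides 10804500 exactly 2 time(s).
Exponent of 3 = 2

2


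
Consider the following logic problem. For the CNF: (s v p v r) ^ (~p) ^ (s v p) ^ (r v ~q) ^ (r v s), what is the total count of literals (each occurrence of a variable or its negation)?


Counting literals in each clause:
Clause 1: 3 literal(s)
Clause 2: 1 literal(s)
Clause 3: 2 literal(s)
Clause 4: 2 literal(s)
Clause 5: 2 literal(s)
Total = 10

10


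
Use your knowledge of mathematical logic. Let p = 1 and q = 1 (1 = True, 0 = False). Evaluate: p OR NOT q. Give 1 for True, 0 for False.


p = 1, q = 1
Operation: p OR NOT q
Evaluate: 1 OR NOT 1 = 1

1


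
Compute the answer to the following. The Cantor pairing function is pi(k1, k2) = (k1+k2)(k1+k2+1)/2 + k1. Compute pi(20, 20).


k1 + k2 = 40
(k1+k2)(k1+k2+1)/2 = 40 * 41 / 2 = 820
pi = 820 + 20 = 840

840


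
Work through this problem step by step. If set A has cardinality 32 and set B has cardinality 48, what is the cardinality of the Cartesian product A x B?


The Cartesian product A x B contains all ordered pairs (a, b).
|A x B| = |A| * |B| = 32 * 48 = 1536

1536


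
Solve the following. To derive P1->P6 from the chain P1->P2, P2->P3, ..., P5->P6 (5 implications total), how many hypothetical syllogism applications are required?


With 5 implications in a chain connecting 6 propositions:
P1->P2, P2->P3, ..., P5->P6
Steps needed = (number of implications) - 1 = 5 - 1 = 4

4


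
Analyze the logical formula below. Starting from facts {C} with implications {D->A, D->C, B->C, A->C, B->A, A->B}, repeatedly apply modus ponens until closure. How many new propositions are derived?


Initial facts: {C}
Apply modus ponens to closure:
  (no implication fires)
Final known: {C}
New propositions: {(none)}
Count = 0

0


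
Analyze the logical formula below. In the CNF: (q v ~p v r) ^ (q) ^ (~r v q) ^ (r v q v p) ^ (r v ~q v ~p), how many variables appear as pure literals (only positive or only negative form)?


Check each variable for pure literal status:
p: mixed (not pure)
q: mixed (not pure)
r: mixed (not pure)
Pure literal count = 0

0


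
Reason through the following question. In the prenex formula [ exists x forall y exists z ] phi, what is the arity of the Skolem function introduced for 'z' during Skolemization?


Quantifier prefix: exists x forall y exists z
'z' is existentially quantified at position 3.
Universal variables preceding it: y
Skolem function arity = 1

1


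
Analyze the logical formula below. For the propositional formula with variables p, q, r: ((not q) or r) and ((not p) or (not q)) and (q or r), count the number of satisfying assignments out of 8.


Evaluate all 8 assignments for p, q, r:
p=0, q=0, r=0: 0
p=0, q=0, r=1: 1
p=0, q=1, r=0: 0
p=0, q=1, r=1: 1
p=1, q=0, r=0: 0
p=1, q=0, r=1: 1
p=1, q=1, r=0: 0
p=1, q=1, r=1: 0
Satisfying count = 3

3


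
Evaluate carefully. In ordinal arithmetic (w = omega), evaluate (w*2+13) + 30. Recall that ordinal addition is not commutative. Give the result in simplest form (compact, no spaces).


Compute (w*2+13) + 30.
Ordinal + is associative but NOT commutative; for finite n>0, n + w = w but w + n stays w+n.
By associativity: (w*2+13) + 30 = w*2 + (13+30) = w*2+43.
Result = w*2+43

w*2+43


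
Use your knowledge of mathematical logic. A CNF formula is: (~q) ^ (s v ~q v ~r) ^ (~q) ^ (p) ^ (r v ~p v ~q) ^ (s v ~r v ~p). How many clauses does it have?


A CNF formula is a conjunction of clauses.
Clauses are separated by ^.
Counting the conjuncts: 6 clauses.

6


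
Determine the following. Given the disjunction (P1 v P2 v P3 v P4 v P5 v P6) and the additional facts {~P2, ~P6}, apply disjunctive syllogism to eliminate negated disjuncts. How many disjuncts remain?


Original disjuncts (6): P1, P2, P3, P4, P5, P6
Negated (eliminate): ~P2, ~P6
Remaining disjuncts: P1, P3, P4, P5
Count = 6 - 2 = 4

4


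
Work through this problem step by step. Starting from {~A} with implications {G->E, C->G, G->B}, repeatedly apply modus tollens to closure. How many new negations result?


Initial negated facts: {~A}
Apply modus tollens to closure:
  (no implication fires)
Final negated: {~A}
New negations: {(none)}
Count = 0

0


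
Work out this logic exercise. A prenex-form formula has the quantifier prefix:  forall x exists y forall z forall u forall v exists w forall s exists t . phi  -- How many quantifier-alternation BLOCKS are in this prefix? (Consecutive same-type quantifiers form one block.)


Quantifier-type sequence: A E A A A E A E  (A=forall, E=exists)
Group into maximal same-type runs:
  Ax1 | Ex1 | Ax3 | Ex1 | Ax1 | Ex1
Number of blocks = 6

6
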